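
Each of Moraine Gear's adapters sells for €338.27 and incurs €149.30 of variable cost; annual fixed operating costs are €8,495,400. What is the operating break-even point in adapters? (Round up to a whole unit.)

44,957 adapters

Each unit contributes €338.27 − €149.30 = €188.97.
Break-even Q = €8,495,400 / €188.97 = 44,956.34 → 44,957 adapters.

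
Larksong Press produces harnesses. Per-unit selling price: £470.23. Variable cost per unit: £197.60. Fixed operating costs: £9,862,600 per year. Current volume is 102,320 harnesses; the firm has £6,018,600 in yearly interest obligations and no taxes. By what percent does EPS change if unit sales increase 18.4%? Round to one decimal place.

+42.7%

At 102,320 units, contribution = 102,320 × £272.63 = £27,895,501.60.
Subtracting fixed costs: EBIT = £27,895,501.60 − £9,862,600 = £18,032,901.60.
After interest of £6,018,600.00, pre-tax earnings = £12,014,301.60.
DCL = total CM / (EBIT − I) = £27,895,501.60 / £12,014,301.60 = 2.3219.
%ΔEPS = DCL × %ΔSales = 2.3219 × +18.4% = +42.7%.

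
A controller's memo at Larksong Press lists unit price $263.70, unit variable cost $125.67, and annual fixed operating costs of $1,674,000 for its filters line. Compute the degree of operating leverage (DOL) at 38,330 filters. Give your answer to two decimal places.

1.46

At 38,330 units, contribution = 38,330 × $138.03 = $5,290,689.90.
Subtracting fixed costs: EBIT = $5,290,689.90 − $1,674,000 = $3,616,689.90.
So DOL = total CM / EBIT = $5,290,689.90 / $3,616,689.90 = 1.4629.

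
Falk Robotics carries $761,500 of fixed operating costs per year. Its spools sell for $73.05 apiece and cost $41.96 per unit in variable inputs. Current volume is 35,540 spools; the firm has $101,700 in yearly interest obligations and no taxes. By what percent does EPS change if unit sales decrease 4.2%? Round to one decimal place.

At 35,540 units, contribution = 35,540 × $31.09 = $1,104,938.60.
EBIT = $1,104,938.60 − $761,500 = $343,438.60.
Interest = $101,700.00, so EBIT − I = $241,738.60.
Degree of combined leverage = contribution ÷ (EBIT − I) = $1,104,938.60 ÷ $241,738.60 = 4.5708.
EPS therefore changes by 4.5708 × (-4.2%) = -19.2%.

-19.2%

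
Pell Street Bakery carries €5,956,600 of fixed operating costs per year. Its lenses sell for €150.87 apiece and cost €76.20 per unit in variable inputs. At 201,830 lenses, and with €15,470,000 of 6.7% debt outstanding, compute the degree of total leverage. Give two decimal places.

At 201,830 units, contribution = 201,830 × €74.67 = €15,070,646.10.
Subtracting fixed costs: EBIT = €15,070,646.10 − €5,956,600 = €9,114,046.10. Interest = €1,036,490.00.
DOL = €15,070,646.10 ÷ €9,114,046.10 = 1.6536; DFL = €9,114,046.10 ÷ €8,077,556.10 = 1.1283.
Combined leverage = 1.6536 × 1.1283 = 1.8658.

1.87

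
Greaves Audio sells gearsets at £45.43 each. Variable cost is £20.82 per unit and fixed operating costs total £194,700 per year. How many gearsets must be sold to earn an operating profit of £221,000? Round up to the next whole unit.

Contribution margin per unit = £45.43 − £20.82 = £24.61.
Units = (FC + target) / CM = (£194,700 + £221,000) / £24.61 = 16,891.51, so 16,892 gearsets.

16,892 gearsets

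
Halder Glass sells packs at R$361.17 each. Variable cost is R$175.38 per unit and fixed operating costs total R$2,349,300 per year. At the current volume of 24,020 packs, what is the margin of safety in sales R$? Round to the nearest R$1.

R$4,108,337

Contribution margin per unit = R$361.17 − R$175.38 = R$185.79. Break-even units = R$2,349,300 ÷ R$185.79 = 12,644.92; break-even revenue = 12,644.92 × R$361.17 = R$4,566,966.37.
Actual sales revenue = 24,020 × R$361.17 = R$8,675,303.40.
Margin of safety = R$8,675,303.40 − R$4,566,966.37 = R$4,108,337.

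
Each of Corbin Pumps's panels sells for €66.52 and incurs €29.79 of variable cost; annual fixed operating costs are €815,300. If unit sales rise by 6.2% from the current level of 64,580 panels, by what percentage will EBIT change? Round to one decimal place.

At 64,580 units, contribution = 64,580 × €36.73 = €2,372,023.40.
Operating income = contribution − fixed costs = €2,372,023.40 − €815,300 = €1,556,723.40.
Degree of operating leverage = €2,372,023.40 / €1,556,723.40 = 1.5237.
%ΔEBIT = DOL × %ΔSales = 1.5237 × +6.2% = +9.4%.

+9.4%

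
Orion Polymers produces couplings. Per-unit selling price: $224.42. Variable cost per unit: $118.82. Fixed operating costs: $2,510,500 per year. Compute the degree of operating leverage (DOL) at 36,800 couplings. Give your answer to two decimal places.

2.83

Total contribution margin = 36,800 × $105.60 = $3,886,080.00.
Operating income = contribution − fixed costs = $3,886,080.00 − $2,510,500 = $1,375,580.00.
DOL = contribution ÷ EBIT = $3,886,080.00 ÷ $1,375,580.00 = 2.8250.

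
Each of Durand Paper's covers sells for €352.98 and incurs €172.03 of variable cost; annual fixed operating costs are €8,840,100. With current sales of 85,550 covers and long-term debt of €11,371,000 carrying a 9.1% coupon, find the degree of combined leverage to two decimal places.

At 85,550 units, contribution = 85,550 × €180.95 = €15,480,272.50.
EBIT = €15,480,272.50 − €8,840,100 = €6,640,172.50. Interest = €1,034,761.00, so EBIT − I = €5,605,411.50.
Degree of total leverage = total CM / (EBIT − interest) = €15,480,272.50 / €5,605,411.50 = 2.7617.

2.76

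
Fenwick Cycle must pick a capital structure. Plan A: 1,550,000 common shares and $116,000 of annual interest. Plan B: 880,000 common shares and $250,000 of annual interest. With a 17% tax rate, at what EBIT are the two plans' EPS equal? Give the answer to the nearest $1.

At indifference, (EBIT − 116,000)(1 − t)/1,550,000 = (EBIT − 250,000)(1 − t)/880,000.
Cancelling (1 − t) and cross-multiplying: 880,000·(EBIT − 116,000) = 1,550,000·(EBIT − 250,000).
Solving, EBIT = (250,000·1,550,000 − 116,000·880,000) / (1,550,000 − 880,000) = 285,420,000,000 / 670,000 = 426,000.00.

$426,000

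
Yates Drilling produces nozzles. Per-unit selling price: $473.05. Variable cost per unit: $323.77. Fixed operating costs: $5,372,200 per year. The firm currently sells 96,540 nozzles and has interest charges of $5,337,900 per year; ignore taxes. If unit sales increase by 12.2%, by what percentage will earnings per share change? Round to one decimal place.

Contribution at this volume is 96,540 × $149.28 = $14,411,491.20.
EBIT = $14,411,491.20 − $5,372,200 = $9,039,291.20.
Interest = $5,337,900.00, so EBIT − I = $3,701,391.20.
Degree of combined leverage = contribution ÷ (EBIT − I) = $14,411,491.20 ÷ $3,701,391.20 = 3.8935.
%ΔEPS = DCL × %ΔSales = 3.8935 × +12.2% = +47.5%.

+47.5%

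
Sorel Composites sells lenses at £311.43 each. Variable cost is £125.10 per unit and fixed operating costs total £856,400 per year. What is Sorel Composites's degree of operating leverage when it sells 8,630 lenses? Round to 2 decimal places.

2.14

At 8,630 units, contribution = 8,630 × £186.33 = £1,608,027.90.
Subtracting fixed costs: EBIT = £1,608,027.90 − £856,400 = £751,627.90.
Degree of operating leverage = £1,608,027.90 / £751,627.90 = 2.1394.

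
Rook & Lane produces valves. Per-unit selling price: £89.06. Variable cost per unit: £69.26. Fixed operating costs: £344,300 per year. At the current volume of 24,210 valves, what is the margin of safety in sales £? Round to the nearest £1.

£607,488

Unit CM = price − variable cost = £89.06 − £69.26 = £19.80. Break-even units = £344,300 ÷ £19.80 = 17,388.89; break-even revenue = 17,388.89 × £89.06 = £1,548,654.44.
Actual sales revenue = 24,210 × £89.06 = £2,156,142.60.
Margin of safety = £2,156,142.60 − £1,548,654.44 = £607,488.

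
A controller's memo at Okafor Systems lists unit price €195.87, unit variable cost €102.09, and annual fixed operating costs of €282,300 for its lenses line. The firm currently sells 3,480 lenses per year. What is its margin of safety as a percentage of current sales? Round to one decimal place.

13.5%

Contribution margin per unit = €195.87 − €102.09 = €93.78. Break-even units = €282,300 ÷ €93.78 = 3,010.24; break-even revenue = 3,010.24 × €195.87 = €589,615.07.
Current sales = 3,480 × €195.87 = €681,627.60.
Margin of safety = (€681,627.60 − €589,615.07) ÷ €681,627.60 = 13.5%.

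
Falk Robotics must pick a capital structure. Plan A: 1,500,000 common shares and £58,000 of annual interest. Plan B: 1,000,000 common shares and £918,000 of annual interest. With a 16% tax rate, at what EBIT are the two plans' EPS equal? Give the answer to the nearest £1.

At indifference, (EBIT − 58,000)(1 − t)/1,500,000 = (EBIT − 918,000)(1 − t)/1,000,000.
The (1 − t) factor cancels: (EBIT − 58,000) × 1,000,000 = (EBIT − 918,000) × 1,500,000.
EBIT × (1,500,000 − 1,000,000) = 918,000 × 1,500,000 − 58,000 × 1,000,000 = 1,319,000,000,000, so EBIT = 1,319,000,000,000 ÷ 500,000 = 2,638,000.00.

£2,638,000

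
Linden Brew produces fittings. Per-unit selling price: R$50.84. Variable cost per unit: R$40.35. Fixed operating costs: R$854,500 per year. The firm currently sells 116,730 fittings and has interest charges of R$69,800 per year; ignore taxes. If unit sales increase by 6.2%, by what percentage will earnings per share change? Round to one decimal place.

+25.3%

Total contribution margin = 116,730 × R$10.49 = R$1,224,497.70.
EBIT = R$1,224,497.70 − R$854,500 = R$369,997.70.
After interest of R$69,800.00, pre-tax earnings = R$300,197.70.
DCL = total CM / (EBIT − I) = R$1,224,497.70 / R$300,197.70 = 4.0790.
EPS therefore changes by 4.0790 × (+6.2%) = +25.3%.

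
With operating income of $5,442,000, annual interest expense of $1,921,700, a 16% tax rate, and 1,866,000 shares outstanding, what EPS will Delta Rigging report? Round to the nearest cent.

$1.58

Pre-tax income = $5,442,000 − $1,921,700.00 = $3,520,300.00.
After tax at 16%: net income = $3,520,300.00 × 0.84 = $2,957,052.00.
Per share: $2,957,052.00 / 1,866,000 shares = $1.58.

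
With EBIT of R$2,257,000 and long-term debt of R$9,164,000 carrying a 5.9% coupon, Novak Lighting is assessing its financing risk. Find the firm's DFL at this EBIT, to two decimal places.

1.32

Annual interest charges come to R$540,676.00.
DFL = EBIT ÷ (EBIT − I) = R$2,257,000 ÷ (R$2,257,000 − R$540,676.00) = R$2,257,000 ÷ R$1,716,324.00 = 1.3150.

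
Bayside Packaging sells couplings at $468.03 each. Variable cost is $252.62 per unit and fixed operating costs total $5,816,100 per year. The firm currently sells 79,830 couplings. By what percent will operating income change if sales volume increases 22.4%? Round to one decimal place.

Total contribution margin = 79,830 × $215.41 = $17,196,180.30.
EBIT = $17,196,180.30 − $5,816,100 = $11,380,080.30.
So DOL = total CM / EBIT = $17,196,180.30 / $11,380,080.30 = 1.5111.
So EBIT moves 1.5111 × (+22.4%) = +33.8%.

+33.8%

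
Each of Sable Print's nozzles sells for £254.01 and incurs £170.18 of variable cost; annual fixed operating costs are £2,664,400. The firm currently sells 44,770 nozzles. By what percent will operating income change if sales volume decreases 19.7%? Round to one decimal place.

Total contribution margin = 44,770 × £83.83 = £3,753,069.10.
Subtracting fixed costs: EBIT = £3,753,069.10 − £2,664,400 = £1,088,669.10.
So DOL = total CM / EBIT = £3,753,069.10 / £1,088,669.10 = 3.4474.
Operating income changes by 3.4474 × -19.7% = -67.9%.

-67.9%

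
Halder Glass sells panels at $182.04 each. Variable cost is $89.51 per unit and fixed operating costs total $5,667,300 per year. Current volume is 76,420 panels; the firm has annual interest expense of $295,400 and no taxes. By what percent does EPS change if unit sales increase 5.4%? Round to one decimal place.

Contribution at this volume is 76,420 × $92.53 = $7,071,142.60.
Operating income = contribution − fixed costs = $7,071,142.60 − $5,667,300 = $1,403,842.60.
Interest = $295,400.00, so EBIT − I = $1,108,442.60.
DCL = total CM / (EBIT − I) = $7,071,142.60 / $1,108,442.60 = 6.3793.
EPS therefore changes by 6.3793 × (+5.4%) = +34.4%.

+34.4%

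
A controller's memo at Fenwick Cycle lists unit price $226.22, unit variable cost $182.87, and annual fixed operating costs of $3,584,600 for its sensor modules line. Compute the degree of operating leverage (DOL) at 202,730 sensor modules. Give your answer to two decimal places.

1.69

At 202,730 units, contribution = 202,730 × $43.35 = $8,788,345.50.
Subtracting fixed costs: EBIT = $8,788,345.50 − $3,584,600 = $5,203,745.50.
So DOL = total CM / EBIT = $8,788,345.50 / $5,203,745.50 = 1.6888.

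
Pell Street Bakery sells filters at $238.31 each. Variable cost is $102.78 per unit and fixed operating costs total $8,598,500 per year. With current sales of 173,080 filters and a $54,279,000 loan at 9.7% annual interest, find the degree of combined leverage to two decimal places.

At 173,080 units, contribution = 173,080 × $135.53 = $23,457,532.40.
Subtracting fixed costs: EBIT = $23,457,532.40 − $8,598,500 = $14,859,032.40. Interest = $5,265,063.00.
DOL = $23,457,532.40 ÷ $14,859,032.40 = 1.5787; DFL = $14,859,032.40 ÷ $9,593,969.40 = 1.5488.
Combined leverage = 1.5787 × 1.5488 = 2.4451.

2.45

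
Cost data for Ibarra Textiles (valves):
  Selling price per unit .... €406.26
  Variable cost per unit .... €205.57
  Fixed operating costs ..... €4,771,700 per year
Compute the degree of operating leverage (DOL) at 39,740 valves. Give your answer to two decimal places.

2.49

Total contribution margin = 39,740 × €200.69 = €7,975,420.60.
Operating income = contribution − fixed costs = €7,975,420.60 − €4,771,700 = €3,203,720.60.
DOL = contribution ÷ EBIT = €7,975,420.60 ÷ €3,203,720.60 = 2.4894.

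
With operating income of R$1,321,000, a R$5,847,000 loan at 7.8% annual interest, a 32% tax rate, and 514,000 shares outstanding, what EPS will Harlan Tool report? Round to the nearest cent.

Pre-tax income = R$1,321,000 − R$456,066.00 = R$864,934.00.
Net income = R$864,934.00 × (1 − 0.32) = R$588,155.12.
EPS = R$588,155.12 ÷ 514,000 = R$1.14.

R$1.14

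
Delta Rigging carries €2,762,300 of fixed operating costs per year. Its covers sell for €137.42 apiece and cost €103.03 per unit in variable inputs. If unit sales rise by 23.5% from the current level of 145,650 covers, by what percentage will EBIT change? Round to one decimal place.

At 145,650 units, contribution = 145,650 × €34.39 = €5,008,903.50.
EBIT = €5,008,903.50 − €2,762,300 = €2,246,603.50.
So DOL = total CM / EBIT = €5,008,903.50 / €2,246,603.50 = 2.2295.
Operating income changes by 2.2295 × +23.5% = +52.4%.

+52.4%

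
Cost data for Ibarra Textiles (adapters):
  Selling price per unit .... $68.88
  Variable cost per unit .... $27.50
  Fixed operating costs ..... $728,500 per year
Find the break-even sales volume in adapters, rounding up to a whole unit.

17,606 adapters

Each unit contributes $68.88 − $27.50 = $41.38.
Break-even volume = fixed costs ÷ CM per unit = $728,500 ÷ $41.38 = 17,605.12, so 17,606 adapters.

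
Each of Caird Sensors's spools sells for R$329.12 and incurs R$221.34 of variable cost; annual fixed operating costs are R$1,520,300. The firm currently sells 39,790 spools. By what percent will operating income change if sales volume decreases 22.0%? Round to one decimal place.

-34.1%

Total contribution margin = 39,790 × R$107.78 = R$4,288,566.20.
Operating income = contribution − fixed costs = R$4,288,566.20 − R$1,520,300 = R$2,768,266.20.
So DOL = total CM / EBIT = R$4,288,566.20 / R$2,768,266.20 = 1.5492.
%ΔEBIT = DOL × %ΔSales = 1.5492 × -22.0% = -34.1%.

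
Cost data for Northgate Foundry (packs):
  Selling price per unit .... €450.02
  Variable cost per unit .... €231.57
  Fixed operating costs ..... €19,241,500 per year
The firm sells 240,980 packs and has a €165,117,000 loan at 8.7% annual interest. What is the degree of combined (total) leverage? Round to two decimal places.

2.77

Contribution at this volume is 240,980 × €218.45 = €52,642,081.00.
EBIT = €52,642,081.00 − €19,241,500 = €33,400,581.00. Interest = €14,365,179.00, so EBIT − I = €19,035,402.00.
DCL = contribution ÷ (EBIT − I) = €52,642,081.00 ÷ €19,035,402.00 = 2.7655.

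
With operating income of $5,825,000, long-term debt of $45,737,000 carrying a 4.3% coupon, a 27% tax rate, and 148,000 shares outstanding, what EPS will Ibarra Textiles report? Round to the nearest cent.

$19.03

Pre-tax income = $5,825,000 − $1,966,691.00 = $3,858,309.00.
After tax at 27%: net income = $3,858,309.00 × 0.73 = $2,816,565.57.
EPS = $2,816,565.57 ÷ 148,000 = $19.03.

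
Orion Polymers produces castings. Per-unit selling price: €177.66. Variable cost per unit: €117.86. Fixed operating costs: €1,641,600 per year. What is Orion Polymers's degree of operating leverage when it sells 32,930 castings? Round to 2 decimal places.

6.01

Total contribution margin = 32,930 × €59.80 = €1,969,214.00.
Operating income = contribution − fixed costs = €1,969,214.00 − €1,641,600 = €327,614.00.
DOL = contribution ÷ EBIT = €1,969,214.00 ÷ €327,614.00 = 6.0108.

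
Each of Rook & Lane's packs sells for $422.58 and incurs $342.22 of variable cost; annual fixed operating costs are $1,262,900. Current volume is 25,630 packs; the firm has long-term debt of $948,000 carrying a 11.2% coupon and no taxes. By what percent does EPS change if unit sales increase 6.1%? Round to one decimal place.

+18.2%

Total contribution margin = 25,630 × $80.36 = $2,059,626.80.
Operating income = contribution − fixed costs = $2,059,626.80 − $1,262,900 = $796,726.80.
After interest of $106,176.00, pre-tax earnings = $690,550.80.
DCL = total CM / (EBIT − I) = $2,059,626.80 / $690,550.80 = 2.9826.
%ΔEPS = DCL × %ΔSales = 2.9826 × +6.1% = +18.2%.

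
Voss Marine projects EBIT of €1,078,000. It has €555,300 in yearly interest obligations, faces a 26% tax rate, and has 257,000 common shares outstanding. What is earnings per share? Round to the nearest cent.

Pre-tax income = €1,078,000 − €555,300.00 = €522,700.00.
After tax at 26%: net income = €522,700.00 × 0.74 = €386,798.00.
Per share: €386,798.00 / 257,000 shares = €1.51.

€1.51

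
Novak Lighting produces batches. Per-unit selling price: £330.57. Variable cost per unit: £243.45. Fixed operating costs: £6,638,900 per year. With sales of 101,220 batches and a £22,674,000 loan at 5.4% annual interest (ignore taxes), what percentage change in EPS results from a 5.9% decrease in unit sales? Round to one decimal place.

-54.5%

At 101,220 units, contribution = 101,220 × £87.12 = £8,818,286.40.
Operating income = contribution − fixed costs = £8,818,286.40 − £6,638,900 = £2,179,386.40.
After interest of £1,224,396.00, pre-tax earnings = £954,990.40.
Degree of combined leverage = contribution ÷ (EBIT − I) = £8,818,286.40 ÷ £954,990.40 = 9.2339.
EPS therefore changes by 9.2339 × (-5.9%) = -54.5%.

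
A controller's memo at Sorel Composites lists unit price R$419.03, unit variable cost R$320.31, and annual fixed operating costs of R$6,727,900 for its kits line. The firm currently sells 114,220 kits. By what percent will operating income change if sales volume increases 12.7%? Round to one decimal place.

At 114,220 units, contribution = 114,220 × R$98.72 = R$11,275,798.40.
Subtracting fixed costs: EBIT = R$11,275,798.40 − R$6,727,900 = R$4,547,898.40.
DOL = contribution ÷ EBIT = R$11,275,798.40 ÷ R$4,547,898.40 = 2.4793.
%ΔEBIT = DOL × %ΔSales = 2.4793 × +12.7% = +31.5%.

+31.5%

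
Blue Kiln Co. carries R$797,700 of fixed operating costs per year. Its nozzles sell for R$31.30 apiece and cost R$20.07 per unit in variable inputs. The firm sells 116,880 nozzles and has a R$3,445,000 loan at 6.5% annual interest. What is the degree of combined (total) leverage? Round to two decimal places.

Contribution at this volume is 116,880 × R$11.23 = R$1,312,562.40.
Operating income = contribution − fixed costs = R$1,312,562.40 − R$797,700 = R$514,862.40. Interest = R$223,925.00.
DOL = R$1,312,562.40 ÷ R$514,862.40 = 2.5493; DFL = R$514,862.40 ÷ R$290,937.40 = 1.7697.
DCL = DOL × DFL = 2.5493 × 1.7697 = 4.5115.

4.51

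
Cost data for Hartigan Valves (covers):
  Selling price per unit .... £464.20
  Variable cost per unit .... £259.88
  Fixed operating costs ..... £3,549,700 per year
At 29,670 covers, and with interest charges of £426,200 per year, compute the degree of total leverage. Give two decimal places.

Contribution at this volume is 29,670 × £204.32 = £6,062,174.40.
EBIT = £6,062,174.40 − £3,549,700 = £2,512,474.40. Interest = £426,200.00, so EBIT − I = £2,086,274.40.
DCL = contribution ÷ (EBIT − I) = £6,062,174.40 ÷ £2,086,274.40 = 2.9057.

2.91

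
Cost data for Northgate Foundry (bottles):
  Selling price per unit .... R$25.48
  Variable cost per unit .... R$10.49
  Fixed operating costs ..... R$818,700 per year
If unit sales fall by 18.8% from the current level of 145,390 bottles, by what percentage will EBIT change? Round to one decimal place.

-30.1%

At 145,390 units, contribution = 145,390 × R$14.99 = R$2,179,396.10.
EBIT = R$2,179,396.10 − R$818,700 = R$1,360,696.10.
Degree of operating leverage = R$2,179,396.10 / R$1,360,696.10 = 1.6017.
So EBIT moves 1.6017 × (-18.8%) = -30.1%.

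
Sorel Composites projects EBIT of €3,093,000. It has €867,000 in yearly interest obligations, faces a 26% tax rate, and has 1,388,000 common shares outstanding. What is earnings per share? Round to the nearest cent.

Pre-tax income = €3,093,000 − €867,000.00 = €2,226,000.00.
Net income = €2,226,000.00 × (1 − 0.26) = €1,647,240.00.
Per share: €1,647,240.00 / 1,388,000 shares = €1.19.

€1.19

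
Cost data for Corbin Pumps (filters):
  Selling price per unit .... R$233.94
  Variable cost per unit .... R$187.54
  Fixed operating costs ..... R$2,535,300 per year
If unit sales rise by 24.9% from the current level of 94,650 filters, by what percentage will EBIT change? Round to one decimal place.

Contribution at this volume is 94,650 × R$46.40 = R$4,391,760.00.
Subtracting fixed costs: EBIT = R$4,391,760.00 − R$2,535,300 = R$1,856,460.00.
So DOL = total CM / EBIT = R$4,391,760.00 / R$1,856,460.00 = 2.3657.
%ΔEBIT = DOL × %ΔSales = 2.3657 × +24.9% = +58.9%.

+58.9%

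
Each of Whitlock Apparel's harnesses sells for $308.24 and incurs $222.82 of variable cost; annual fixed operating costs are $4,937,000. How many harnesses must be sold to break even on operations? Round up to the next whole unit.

Contribution margin per unit = $308.24 − $222.82 = $85.42.
Break-even volume = fixed costs ÷ CM per unit = $4,937,000 ÷ $85.42 = 57,796.77, so 57,797 harnesses.

57,797 harnesses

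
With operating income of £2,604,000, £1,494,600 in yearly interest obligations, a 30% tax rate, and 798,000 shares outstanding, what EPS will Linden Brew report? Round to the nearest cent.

Pre-tax income = £2,604,000 − £1,494,600.00 = £1,109,400.00.
Net income = £1,109,400.00 × (1 − 0.30) = £776,580.00.
Per share: £776,580.00 / 798,000 shares = £0.97.

£0.97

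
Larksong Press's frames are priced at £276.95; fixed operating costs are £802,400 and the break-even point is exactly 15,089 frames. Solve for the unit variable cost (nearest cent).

Contribution per unit must be FC / Q = £802,400 / 15,089 = £53.1778.
Variable cost per unit = £276.95 − £53.1778 = £223.77.

£223.77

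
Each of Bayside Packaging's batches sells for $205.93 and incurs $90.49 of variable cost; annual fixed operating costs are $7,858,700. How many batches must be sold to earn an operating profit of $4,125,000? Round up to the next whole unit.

Unit CM = price − variable cost = $205.93 − $90.49 = $115.44.
Units = (FC + target) / CM = ($7,858,700 + $4,125,000) / $115.44 = 103,808.91, so 103,809 batches.

103,809 batches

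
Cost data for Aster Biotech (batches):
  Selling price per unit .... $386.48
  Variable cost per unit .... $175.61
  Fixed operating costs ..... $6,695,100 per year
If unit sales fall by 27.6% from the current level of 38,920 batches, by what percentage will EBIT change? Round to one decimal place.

-149.8%

Contribution at this volume is 38,920 × $210.87 = $8,207,060.40.
Subtracting fixed costs: EBIT = $8,207,060.40 − $6,695,100 = $1,511,960.40.
DOL = contribution ÷ EBIT = $8,207,060.40 ÷ $1,511,960.40 = 5.4281.
%ΔEBIT = DOL × %ΔSales = 5.4281 × -27.6% = -149.8%.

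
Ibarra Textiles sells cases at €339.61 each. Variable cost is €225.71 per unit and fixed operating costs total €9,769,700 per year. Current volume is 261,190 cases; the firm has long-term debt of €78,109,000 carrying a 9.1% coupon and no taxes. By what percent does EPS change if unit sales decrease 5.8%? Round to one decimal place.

Contribution at this volume is 261,190 × €113.90 = €29,749,541.00.
Operating income = contribution − fixed costs = €29,749,541.00 − €9,769,700 = €19,979,841.00.
Interest = €7,107,919.00, so EBIT − I = €12,871,922.00.
DCL = total CM / (EBIT − I) = €29,749,541.00 / €12,871,922.00 = 2.3112.
EPS therefore changes by 2.3112 × (-5.8%) = -13.4%.

-13.4%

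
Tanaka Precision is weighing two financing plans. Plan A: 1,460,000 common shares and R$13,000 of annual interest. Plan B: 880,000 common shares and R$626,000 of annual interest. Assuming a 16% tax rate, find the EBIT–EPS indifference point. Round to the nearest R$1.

Set EPS_A = EPS_B: (EBIT − R$13,000)(1 − 0.16) ÷ 1,460,000 = (EBIT − R$626,000)(1 − 0.16) ÷ 880,000.
Cancelling (1 − t) and cross-multiplying: 880,000·(EBIT − 13,000) = 1,460,000·(EBIT − 626,000).
EBIT × (1,460,000 − 880,000) = 626,000 × 1,460,000 − 13,000 × 880,000 = 902,520,000,000, so EBIT = 902,520,000,000 ÷ 580,000 = 1,556,068.97.

R$1,556,069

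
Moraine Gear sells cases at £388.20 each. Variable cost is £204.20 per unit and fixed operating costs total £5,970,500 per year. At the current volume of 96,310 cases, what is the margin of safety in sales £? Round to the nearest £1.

£24,791,085

Each unit contributes £388.20 − £204.20 = £184.00. Break-even units = £5,970,500 ÷ £184.00 = 32,448.37; break-even revenue = 32,448.37 × £388.20 = £12,596,457.07.
Actual sales revenue = 96,310 × £388.20 = £37,387,542.00.
Margin of safety = £37,387,542.00 − £12,596,457.07 = £24,791,085.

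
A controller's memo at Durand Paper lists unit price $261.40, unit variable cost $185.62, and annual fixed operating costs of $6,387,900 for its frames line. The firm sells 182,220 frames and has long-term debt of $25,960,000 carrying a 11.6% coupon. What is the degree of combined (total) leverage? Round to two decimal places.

Total contribution margin = 182,220 × $75.78 = $13,808,631.60.
EBIT = $13,808,631.60 − $6,387,900 = $7,420,731.60. Interest = $3,011,360.00.
DOL = $13,808,631.60 ÷ $7,420,731.60 = 1.8608; DFL = $7,420,731.60 ÷ $4,409,371.60 = 1.6829.
Combined leverage = 1.8608 × 1.6829 = 3.1315.

3.13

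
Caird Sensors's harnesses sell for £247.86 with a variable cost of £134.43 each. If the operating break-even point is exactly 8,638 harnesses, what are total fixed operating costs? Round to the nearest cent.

£979,808.34

Contribution margin per unit = £247.86 − £134.43 = £113.43.
Fixed costs = break-even units × CM = 8,638 × £113.43 = £979,808.34.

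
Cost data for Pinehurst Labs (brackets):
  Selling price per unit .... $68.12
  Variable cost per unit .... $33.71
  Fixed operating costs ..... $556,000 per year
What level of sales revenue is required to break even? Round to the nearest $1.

CM per unit = $68.12 − $33.71 = $34.41; CM ratio = $34.41 / $68.12 = 0.5051.
Break-even revenue = fixed costs × price ÷ CM = $556,000 × $68.12 ÷ $34.41 = $1,100,689.

$1,100,689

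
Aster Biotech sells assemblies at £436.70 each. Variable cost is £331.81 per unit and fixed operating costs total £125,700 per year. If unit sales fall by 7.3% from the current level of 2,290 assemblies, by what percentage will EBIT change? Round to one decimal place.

Contribution at this volume is 2,290 × £104.89 = £240,198.10.
Subtracting fixed costs: EBIT = £240,198.10 − £125,700 = £114,498.10.
DOL = contribution ÷ EBIT = £240,198.10 ÷ £114,498.10 = 2.0978.
So EBIT moves 2.0978 × (-7.3%) = -15.3%.

-15.3%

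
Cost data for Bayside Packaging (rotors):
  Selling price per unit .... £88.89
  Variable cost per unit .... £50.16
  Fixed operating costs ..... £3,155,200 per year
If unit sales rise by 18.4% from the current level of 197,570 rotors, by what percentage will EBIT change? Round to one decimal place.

At 197,570 units, contribution = 197,570 × £38.73 = £7,651,886.10.
EBIT = £7,651,886.10 − £3,155,200 = £4,496,686.10.
Degree of operating leverage = £7,651,886.10 / £4,496,686.10 = 1.7017.
So EBIT moves 1.7017 × (+18.4%) = +31.3%.

+31.3%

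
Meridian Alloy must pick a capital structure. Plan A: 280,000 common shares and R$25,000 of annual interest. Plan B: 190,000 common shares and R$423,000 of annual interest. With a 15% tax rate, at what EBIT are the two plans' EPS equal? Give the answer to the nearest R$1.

R$1,263,222

At indifference, (EBIT − 25,000)(1 − t)/280,000 = (EBIT − 423,000)(1 − t)/190,000.
Cancelling (1 − t) and cross-multiplying: 190,000·(EBIT − 25,000) = 280,000·(EBIT − 423,000).
Solving, EBIT = (423,000·280,000 − 25,000·190,000) / (280,000 − 190,000) = 113,690,000,000 / 90,000 = 1,263,222.22.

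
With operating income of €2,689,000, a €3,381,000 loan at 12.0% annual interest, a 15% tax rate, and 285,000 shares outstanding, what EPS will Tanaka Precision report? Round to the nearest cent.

Interest = €405,720.00, so EBT = €2,689,000 − €405,720.00 = €2,283,280.00.
Net income = €2,283,280.00 × (1 − 0.15) = €1,940,788.00.
Per share: €1,940,788.00 / 285,000 shares = €6.81.

€6.81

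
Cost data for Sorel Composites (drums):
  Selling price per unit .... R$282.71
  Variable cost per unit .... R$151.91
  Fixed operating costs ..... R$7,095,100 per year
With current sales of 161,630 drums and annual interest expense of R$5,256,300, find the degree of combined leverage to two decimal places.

At 161,630 units, contribution = 161,630 × R$130.80 = R$21,141,204.00.
Operating income = contribution − fixed costs = R$21,141,204.00 − R$7,095,100 = R$14,046,104.00. Interest = R$5,256,300.00.
DOL = R$21,141,204.00 ÷ R$14,046,104.00 = 1.5051; DFL = R$14,046,104.00 ÷ R$8,789,804.00 = 1.5980.
DCL = DOL × DFL = 1.5051 × 1.5980 = 2.4051.

2.41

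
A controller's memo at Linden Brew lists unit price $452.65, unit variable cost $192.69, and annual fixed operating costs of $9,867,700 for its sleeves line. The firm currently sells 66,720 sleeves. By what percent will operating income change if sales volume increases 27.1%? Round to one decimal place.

At 66,720 units, contribution = 66,720 × $259.96 = $17,344,531.20.
Subtracting fixed costs: EBIT = $17,344,531.20 − $9,867,700 = $7,476,831.20.
DOL = contribution ÷ EBIT = $17,344,531.20 ÷ $7,476,831.20 = 2.3198.
So EBIT moves 2.3198 × (+27.1%) = +62.9%.

+62.9%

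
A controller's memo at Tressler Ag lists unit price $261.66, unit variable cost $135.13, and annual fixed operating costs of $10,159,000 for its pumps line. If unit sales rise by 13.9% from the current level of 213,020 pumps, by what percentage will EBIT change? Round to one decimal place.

At 213,020 units, contribution = 213,020 × $126.53 = $26,953,420.60.
EBIT = $26,953,420.60 − $10,159,000 = $16,794,420.60.
DOL = contribution ÷ EBIT = $26,953,420.60 ÷ $16,794,420.60 = 1.6049.
Operating income changes by 1.6049 × +13.9% = +22.3%.

+22.3%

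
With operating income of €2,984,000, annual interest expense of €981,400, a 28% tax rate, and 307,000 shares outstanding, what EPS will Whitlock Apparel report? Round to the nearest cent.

€4.70

Interest = €981,400.00, so EBT = €2,984,000 − €981,400.00 = €2,002,600.00.
After tax at 28%: net income = €2,002,600.00 × 0.72 = €1,441,872.00.
EPS = €1,441,872.00 ÷ 307,000 = €4.70.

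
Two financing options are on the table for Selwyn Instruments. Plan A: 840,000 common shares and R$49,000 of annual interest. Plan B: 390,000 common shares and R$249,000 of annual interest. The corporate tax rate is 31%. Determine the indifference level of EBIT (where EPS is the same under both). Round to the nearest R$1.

R$422,333

At indifference, (EBIT − 49,000)(1 − t)/840,000 = (EBIT − 249,000)(1 − t)/390,000.
Cancelling (1 − t) and cross-multiplying: 390,000·(EBIT − 49,000) = 840,000·(EBIT − 249,000).
EBIT × (840,000 − 390,000) = 249,000 × 840,000 − 49,000 × 390,000 = 190,050,000,000, so EBIT = 190,050,000,000 ÷ 450,000 = 422,333.33.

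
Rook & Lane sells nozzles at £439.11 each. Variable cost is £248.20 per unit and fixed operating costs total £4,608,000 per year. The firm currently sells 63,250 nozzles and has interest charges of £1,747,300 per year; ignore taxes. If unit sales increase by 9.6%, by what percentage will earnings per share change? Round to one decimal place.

At 63,250 units, contribution = 63,250 × £190.91 = £12,075,057.50.
Subtracting fixed costs: EBIT = £12,075,057.50 − £4,608,000 = £7,467,057.50.
After interest of £1,747,300.00, pre-tax earnings = £5,719,757.50.
Degree of combined leverage = contribution ÷ (EBIT − I) = £12,075,057.50 ÷ £5,719,757.50 = 2.1111.
%ΔEPS = DCL × %ΔSales = 2.1111 × +9.6% = +20.3%.

+20.3%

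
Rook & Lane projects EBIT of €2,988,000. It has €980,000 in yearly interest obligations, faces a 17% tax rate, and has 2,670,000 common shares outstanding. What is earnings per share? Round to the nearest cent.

Interest = €980,000.00, so EBT = €2,988,000 − €980,000.00 = €2,008,000.00.
After tax at 17%: net income = €2,008,000.00 × 0.83 = €1,666,640.00.
EPS = €1,666,640.00 ÷ 2,670,000 = €0.62.

€0.62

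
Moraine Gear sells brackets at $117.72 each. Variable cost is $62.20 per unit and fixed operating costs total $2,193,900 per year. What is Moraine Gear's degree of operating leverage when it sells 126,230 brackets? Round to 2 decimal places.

1.46

At 126,230 units, contribution = 126,230 × $55.52 = $7,008,289.60.
EBIT = $7,008,289.60 − $2,193,900 = $4,814,389.60.
So DOL = total CM / EBIT = $7,008,289.60 / $4,814,389.60 = 1.4557.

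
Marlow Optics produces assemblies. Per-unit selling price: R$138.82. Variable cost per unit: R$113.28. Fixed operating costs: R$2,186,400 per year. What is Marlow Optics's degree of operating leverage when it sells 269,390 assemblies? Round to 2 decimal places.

Total contribution margin = 269,390 × R$25.54 = R$6,880,220.60.
Operating income = contribution − fixed costs = R$6,880,220.60 − R$2,186,400 = R$4,693,820.60.
Degree of operating leverage = R$6,880,220.60 / R$4,693,820.60 = 1.4658.

1.47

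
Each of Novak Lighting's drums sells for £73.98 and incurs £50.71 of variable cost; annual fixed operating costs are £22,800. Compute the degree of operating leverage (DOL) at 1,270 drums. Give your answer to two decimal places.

Contribution at this volume is 1,270 × £23.27 = £29,552.90.
EBIT = £29,552.90 − £22,800 = £6,752.90.
Degree of operating leverage = £29,552.90 / £6,752.90 = 4.3763.

4.38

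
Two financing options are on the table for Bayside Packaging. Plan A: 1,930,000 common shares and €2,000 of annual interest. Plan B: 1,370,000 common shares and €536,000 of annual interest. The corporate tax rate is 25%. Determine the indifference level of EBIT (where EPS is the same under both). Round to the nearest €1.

€1,842,393

At indifference, (EBIT − 2,000)(1 − t)/1,930,000 = (EBIT − 536,000)(1 − t)/1,370,000.
The (1 − t) factor cancels: (EBIT − 2,000) × 1,370,000 = (EBIT − 536,000) × 1,930,000.
EBIT × (1,930,000 − 1,370,000) = 536,000 × 1,930,000 − 2,000 × 1,370,000 = 1,031,740,000,000, so EBIT = 1,031,740,000,000 ÷ 560,000 = 1,842,392.86.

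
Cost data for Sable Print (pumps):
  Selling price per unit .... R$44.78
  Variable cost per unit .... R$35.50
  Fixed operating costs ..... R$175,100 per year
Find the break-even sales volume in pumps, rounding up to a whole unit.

18,869 pumps

Unit CM = price − variable cost = R$44.78 − R$35.50 = R$9.28.
Units to break even: R$175,100 ÷ R$9.28 = 18,868.53, rounded up to 18,869.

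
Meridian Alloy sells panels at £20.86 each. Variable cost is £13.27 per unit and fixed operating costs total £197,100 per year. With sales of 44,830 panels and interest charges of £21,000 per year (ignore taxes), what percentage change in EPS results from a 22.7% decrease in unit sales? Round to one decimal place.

Total contribution margin = 44,830 × £7.59 = £340,259.70.
Subtracting fixed costs: EBIT = £340,259.70 − £197,100 = £143,159.70.
After interest of £21,000.00, pre-tax earnings = £122,159.70.
Degree of combined leverage = contribution ÷ (EBIT − I) = £340,259.70 ÷ £122,159.70 = 2.7854.
EPS therefore changes by 2.7854 × (-22.7%) = -63.2%.

-63.2%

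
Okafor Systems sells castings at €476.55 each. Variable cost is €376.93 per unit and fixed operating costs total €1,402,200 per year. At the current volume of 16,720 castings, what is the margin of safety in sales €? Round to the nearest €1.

€1,260,243

Unit CM = price − variable cost = €476.55 − €376.93 = €99.62. Break-even units = €1,402,200 ÷ €99.62 = 14,075.49; break-even revenue = 14,075.49 × €476.55 = €6,707,673.26.
Current sales = 16,720 × €476.55 = €7,967,916.00.
Margin of safety = €7,967,916.00 − €6,707,673.26 = €1,260,243.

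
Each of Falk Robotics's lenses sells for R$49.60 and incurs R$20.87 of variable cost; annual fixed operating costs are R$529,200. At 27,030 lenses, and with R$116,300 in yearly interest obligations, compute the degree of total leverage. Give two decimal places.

Contribution at this volume is 27,030 × R$28.73 = R$776,571.90.
EBIT = R$776,571.90 − R$529,200 = R$247,371.90. Interest = R$116,300.00.
DOL = R$776,571.90 ÷ R$247,371.90 = 3.1393; DFL = R$247,371.90 ÷ R$131,071.90 = 1.8873.
Combined leverage = 3.1393 × 1.8873 = 5.9248.

5.92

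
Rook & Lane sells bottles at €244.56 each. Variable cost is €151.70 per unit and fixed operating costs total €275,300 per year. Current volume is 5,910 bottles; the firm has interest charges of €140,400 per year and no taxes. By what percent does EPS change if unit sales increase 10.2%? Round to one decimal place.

+42.1%

At 5,910 units, contribution = 5,910 × €92.86 = €548,802.60.
Subtracting fixed costs: EBIT = €548,802.60 − €275,300 = €273,502.60.
Interest = €140,400.00, so EBIT − I = €133,102.60.
DCL = total CM / (EBIT − I) = €548,802.60 / €133,102.60 = 4.1232.
%ΔEPS = DCL × %ΔSales = 4.1232 × +10.2% = +42.1%.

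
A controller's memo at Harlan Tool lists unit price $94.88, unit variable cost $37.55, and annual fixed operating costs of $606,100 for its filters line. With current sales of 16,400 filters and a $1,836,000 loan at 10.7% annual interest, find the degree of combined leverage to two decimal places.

6.83

Total contribution margin = 16,400 × $57.33 = $940,212.00.
EBIT = $940,212.00 − $606,100 = $334,112.00. Interest = $196,452.00, so EBIT − I = $137,660.00.
DCL = contribution ÷ (EBIT − I) = $940,212.00 ÷ $137,660.00 = 6.8300.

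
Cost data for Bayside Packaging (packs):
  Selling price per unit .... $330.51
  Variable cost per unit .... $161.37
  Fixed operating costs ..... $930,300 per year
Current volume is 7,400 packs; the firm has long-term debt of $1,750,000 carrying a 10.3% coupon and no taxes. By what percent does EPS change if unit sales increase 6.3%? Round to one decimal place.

Total contribution margin = 7,400 × $169.14 = $1,251,636.00.
EBIT = $1,251,636.00 − $930,300 = $321,336.00.
After interest of $180,250.00, pre-tax earnings = $141,086.00.
Degree of combined leverage = contribution ÷ (EBIT − I) = $1,251,636.00 ÷ $141,086.00 = 8.8714.
%ΔEPS = DCL × %ΔSales = 8.8714 × +6.3% = +55.9%.

+55.9%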